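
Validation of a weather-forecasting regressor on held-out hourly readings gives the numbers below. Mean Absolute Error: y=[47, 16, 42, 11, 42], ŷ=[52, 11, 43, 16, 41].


Absolute errors: |47-52|=5, |16-11|=5, |42-43|=1, |11-16|=5, |42-41|=1
Sum = 17
MAE = 17/5 = 17/5

17/5


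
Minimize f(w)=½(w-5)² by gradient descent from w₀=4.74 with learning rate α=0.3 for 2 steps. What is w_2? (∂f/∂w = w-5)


step 1: grad = 4.74-5 = -0.26; w = 4.74 - 0.3·(-0.26) = 4.818
step 2: grad = 4.818-5 = -0.182; w = 4.818 - 0.3·(-0.182) = 4.8726

4.8726


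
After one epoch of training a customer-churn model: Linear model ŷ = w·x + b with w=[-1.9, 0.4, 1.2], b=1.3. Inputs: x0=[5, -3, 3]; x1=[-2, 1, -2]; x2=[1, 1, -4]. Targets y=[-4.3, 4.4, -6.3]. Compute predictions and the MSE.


ŷ0 = (-1.9)·(5) + (0.4)·(-3) + (1.2)·(3) + 1.3 = -5.8
ŷ1 = (-1.9)·(-2) + (0.4)·(1) + (1.2)·(-2) + 1.3 = 3.1
ŷ2 = (-1.9)·(1) + (0.4)·(1) + (1.2)·(-4) + 1.3 = -5.0
errors² = [2.25, 1.69, 1.69]
MSE = 5.6300/3 = 1.8767

1.8767


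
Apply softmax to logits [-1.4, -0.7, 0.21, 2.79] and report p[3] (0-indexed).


Exponentials: e^-1.4=0.2466, e^-0.7=0.4966, e^0.21=1.2337, e^2.79=16.281
Sum = 18.2579
Softmax = [0.0135, 0.0272, 0.0676, 0.8917]
p[3] = 16.281/18.2579 = 0.8917

0.8917


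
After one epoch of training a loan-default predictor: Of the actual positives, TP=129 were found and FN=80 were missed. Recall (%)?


Recall = TP/(TP+FN)
= 129/(129+80)
= 129/209 = 61.72%

61.72%


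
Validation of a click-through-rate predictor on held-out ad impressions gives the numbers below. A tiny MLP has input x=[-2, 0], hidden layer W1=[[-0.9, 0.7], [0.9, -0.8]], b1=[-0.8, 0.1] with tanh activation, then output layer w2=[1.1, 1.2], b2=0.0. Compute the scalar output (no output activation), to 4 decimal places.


z1[0] = (-0.9)·(-2) + (0.7)·(0) - 0.8 = 1.0
z1[1] = (0.9)·(-2) + (-0.8)·(0) + 0.1 = -1.7
h = tanh(z1) = [0.7616, -0.9354]
output = (1.1)·(0.7616) + (1.2)·(-0.9354) + 0.0 = -0.2847

-0.2847


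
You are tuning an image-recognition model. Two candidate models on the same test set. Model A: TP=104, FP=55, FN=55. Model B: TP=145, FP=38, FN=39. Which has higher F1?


Model A: P=104/159=0.6541, R=104/159=0.6541, F1=2PR/(P+R)=2TP/(2TP+FP+FN)=208/318=0.6541
Model B: P=145/183=0.7923, R=145/184=0.788, F1=2PR/(P+R)=2TP/(2TP+FP+FN)=290/367=0.7902
0.6541 < 0.7902 → Model B

Model B


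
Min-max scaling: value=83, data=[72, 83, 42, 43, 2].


min=2, max=83
(83-2)/(83-2) = 81/81 = 1.0

1.0


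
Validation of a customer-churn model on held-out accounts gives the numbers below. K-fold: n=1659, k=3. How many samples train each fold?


Fold size = 1659/3 = 553
Training per fold = 1659 - 553 = 1106

1106


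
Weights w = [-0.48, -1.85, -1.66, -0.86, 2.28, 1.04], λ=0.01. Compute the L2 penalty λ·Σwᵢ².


‖w‖₂² = (-0.48)² + (-1.85)² + (-1.66)² + (-0.86)² + (2.28)² + (1.04)²
     = 0.2304 + 3.4225 + 2.7556 + 0.7396 + 5.1984 + 1.0816
     = 13.4281
λ·‖w‖₂² = 0.01·13.4281 = 0.134281

0.134281


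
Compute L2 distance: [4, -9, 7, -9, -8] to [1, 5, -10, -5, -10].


d = √((4-1)² + (-9-5)² + (7+ 10)² + (-9+ 5)² + (-8+ 10)²)
  = √(9 + 196 + 289 + 16 + 4)
  = √514 = 22.6716

22.6716


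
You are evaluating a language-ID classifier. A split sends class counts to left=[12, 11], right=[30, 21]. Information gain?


Parent = [42, 32], H_parent = 0.9868
H_left = 0.9986 (n=23), H_right = 0.9774 (n=51)
H_children = (23/74)·0.9986 + (51/74)·0.9774 = 0.984
IG = 0.9868 - 0.984 = 0.0028

0.0028


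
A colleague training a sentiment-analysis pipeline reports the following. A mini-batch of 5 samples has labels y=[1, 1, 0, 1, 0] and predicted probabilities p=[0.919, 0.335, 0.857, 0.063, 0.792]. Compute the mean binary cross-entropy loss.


L[0] = -ln(0.919) = 0.0845
L[1] = -ln(0.335) = 1.0936
L[2] = -ln(1-0.857) = -ln(0.143) = 1.9449
L[3] = -ln(0.063) = 2.7646
L[4] = -ln(1-0.792) = -ln(0.208) = 1.5702
mean = (0.0845 + 1.0936 + 1.9449 + 2.7646 + 1.5702)/5 = 1.4916

1.4916


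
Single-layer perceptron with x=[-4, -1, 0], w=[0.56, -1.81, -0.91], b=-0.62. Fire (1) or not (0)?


z = (-4)·(0.56) + (-1)·(-1.81) + (0)·(-0.91) - 0.62
  = -1.05
step(z) = 0 (z<0)

0


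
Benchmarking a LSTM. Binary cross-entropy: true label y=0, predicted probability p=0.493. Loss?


BCE = -[y·ln(p) + (1-y)·ln(1-p)]
= -0 - 1·ln(1-0.493)
= -ln(0.507) = 0.6792

0.6792


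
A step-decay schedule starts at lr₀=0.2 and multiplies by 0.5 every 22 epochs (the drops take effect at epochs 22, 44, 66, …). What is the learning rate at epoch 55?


n_drops = ⌊55/22⌋ = 2
lr = 0.2·0.5^2 = 0.2·0.25 = 0.05

0.05


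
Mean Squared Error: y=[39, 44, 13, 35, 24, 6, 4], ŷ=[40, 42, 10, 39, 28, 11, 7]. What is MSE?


Squared errors: (39-40)²=1, (44-42)²=4, (13-10)²=9, (35-39)²=16, (24-28)²=16, (6-11)²=25, (4-7)²=9
Sum = 80
MSE = 80/7 = 80/7

80/7


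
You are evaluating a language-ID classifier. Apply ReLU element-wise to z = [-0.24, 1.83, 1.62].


ReLU(-0.24) = max(0, -0.24) = 0.0
ReLU(1.83) = max(0, 1.83) = 1.83
ReLU(1.62) = max(0, 1.62) = 1.62
result = [0.0, 1.83, 1.62]

[0.0, 1.83, 1.62]


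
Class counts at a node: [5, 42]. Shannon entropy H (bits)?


Probabilities: [5/47, 42/47] ≈ [0.1064, 0.8936]
H = -((5/47)·log₂(5/47) + (42/47)·log₂(42/47))
  = 0.4889 bits

0.4889 bits


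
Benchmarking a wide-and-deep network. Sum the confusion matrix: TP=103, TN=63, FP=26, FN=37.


Total = TP + TN + FP + FN
= 103 + 63 + 26 + 37
= 229
(Predicted positive: 129, predicted negative: 100)

229


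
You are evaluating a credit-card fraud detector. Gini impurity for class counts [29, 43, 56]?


Probabilities: [29/128, 43/128, 56/128] ≈ [0.2266, 0.3359, 0.4375]
Σpᵢ² = (841 + 1849 + 3136)/128² = 5826/16384
Gini = 1 - Σpᵢ² = 1 - 5826/16384 = 0.6444

0.6444


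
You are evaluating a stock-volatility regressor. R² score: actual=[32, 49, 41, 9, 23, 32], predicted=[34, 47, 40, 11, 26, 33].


ȳ = 31
SS_res = Σ(y-ŷ)² = 23
SS_tot = Σ(y-ȳ)² = 974
R² = 1 - SS_res/SS_tot = 1 - 0.0236 = 0.9764

0.9764


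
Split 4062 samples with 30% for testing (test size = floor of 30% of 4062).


Test = ⌊4062·30/100⌋ = 1218
Train = 4062 - 1218 = 2844

Train: 2844, Test: 1218


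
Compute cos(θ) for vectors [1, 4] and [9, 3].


A·B = 1·9 + 4·3 = 21
‖A‖ = √17 = 4.1231, ‖B‖ = √90 = 9.4868
cos = 21/(√17·√90) = 21/√1530 = 0.5369

0.5369


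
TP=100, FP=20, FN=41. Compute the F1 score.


Precision = 100/120 = 0.8333
Recall = 100/141 = 0.7092
F1 = 2·P·R/(P+R) = 2·TP/(2·TP+FP+FN) = 200/(200+20+41) = 200/261 = 0.7663

0.7663


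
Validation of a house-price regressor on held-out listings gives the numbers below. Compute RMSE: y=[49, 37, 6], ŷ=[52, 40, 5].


MSE = 19/3 = 6.3333
RMSE = √(19/3) = 2.5166

2.5166


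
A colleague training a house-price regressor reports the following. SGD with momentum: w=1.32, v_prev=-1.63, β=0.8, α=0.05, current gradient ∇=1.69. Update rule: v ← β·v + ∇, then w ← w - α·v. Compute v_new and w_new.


v_new = 0.8·-1.63 + 1.69 = -1.304 + 1.69 = 0.386
w_new = 1.32 - 0.05·0.386 = 1.32 - 0.0193 = 1.3007

v_new=0.386, w_new=1.3007


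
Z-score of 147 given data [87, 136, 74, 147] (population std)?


μ = 111, σ = 31.0886
z = (147 - 111)/31.0886 = 1.158

1.158


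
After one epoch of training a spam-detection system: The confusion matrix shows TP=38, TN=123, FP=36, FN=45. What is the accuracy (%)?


Accuracy = (TP+TN)/(TP+TN+FP+FN)
= (38+123)/(242)
= 161/242 = 66.53%

66.53%


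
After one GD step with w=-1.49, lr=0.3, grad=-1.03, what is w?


w_new = w - α·∇
= -1.49 - 0.3·-1.03
= -1.49 + 0.309
= -1.181

-1.181


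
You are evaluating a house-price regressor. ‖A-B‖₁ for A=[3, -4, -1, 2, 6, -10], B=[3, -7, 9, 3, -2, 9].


d = |3-3| + |-4+ 7| + |-1-9| + |2-3| + |6+ 2| + |-10-9|
  = 0 + 3 + 10 + 1 + 8 + 19
  = 41

41


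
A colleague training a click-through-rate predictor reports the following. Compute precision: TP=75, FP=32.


Precision = TP/(TP+FP)
= 75/(75+32)
= 75/107 = 70.09%

70.09%


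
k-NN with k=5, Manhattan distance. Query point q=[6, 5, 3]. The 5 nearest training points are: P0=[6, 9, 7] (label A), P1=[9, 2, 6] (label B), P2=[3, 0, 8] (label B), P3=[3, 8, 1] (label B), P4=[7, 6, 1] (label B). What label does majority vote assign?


d(q,P0) = 8  (label A)
d(q,P1) = 9  (label B)
d(q,P2) = 13  (label B)
d(q,P3) = 8  (label B)
d(q,P4) = 4  (label B)
Votes: A=1, B=4
Majority → B

B


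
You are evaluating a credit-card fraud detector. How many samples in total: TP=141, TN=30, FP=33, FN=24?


Total = TP + TN + FP + FN
= 141 + 30 + 33 + 24
= 228
(Predicted positive: 174, predicted negative: 54)

228


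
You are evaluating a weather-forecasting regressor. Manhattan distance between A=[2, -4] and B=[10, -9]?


d = |2-10| + |-4+ 9|
  = 8 + 5
  = 13

13


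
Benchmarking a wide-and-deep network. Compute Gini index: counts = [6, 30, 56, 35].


Probabilities: [6/127, 30/127, 56/127, 35/127] ≈ [0.0472, 0.2362, 0.4409, 0.2756]
Σpᵢ² = (36 + 900 + 3136 + 1225)/127² = 5297/16129
Gini = 1 - Σpᵢ² = 1 - 5297/16129 = 0.6716

0.6716


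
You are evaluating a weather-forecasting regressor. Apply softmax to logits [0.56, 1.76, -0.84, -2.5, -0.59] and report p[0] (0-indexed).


Exponentials: e^0.56=1.7507, e^1.76=5.8124, e^-0.84=0.4317, e^-2.5=0.0821, e^-0.59=0.5543
Sum = 8.6312
Softmax = [0.2028, 0.6734, 0.05, 0.0095, 0.0642]
p[0] = 1.7507/8.6312 = 0.2028

0.2028


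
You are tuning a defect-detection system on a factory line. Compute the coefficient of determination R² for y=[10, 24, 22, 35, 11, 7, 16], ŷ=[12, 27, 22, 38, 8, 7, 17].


ȳ = 17.8571
SS_res = Σ(y-ŷ)² = 32
SS_tot = Σ(y-ȳ)² = 578.86
R² = 1 - SS_res/SS_tot = 1 - 0.0553 = 0.9447

0.9447


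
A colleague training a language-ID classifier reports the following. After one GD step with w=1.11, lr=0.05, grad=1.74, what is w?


w_new = w - α·∇
= 1.11 - 0.05·1.74
= 1.11 - 0.087
= 1.023

1.023


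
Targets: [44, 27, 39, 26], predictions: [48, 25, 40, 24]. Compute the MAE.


Absolute errors: |44-48|=4, |27-25|=2, |39-40|=1, |26-24|=2
Sum = 9
MAE = 9/4 = 9/4

9/4


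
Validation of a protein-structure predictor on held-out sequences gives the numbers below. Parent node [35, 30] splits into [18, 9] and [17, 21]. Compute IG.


Parent = [35, 30], H_parent = 0.9957
H_left = 0.9183 (n=27), H_right = 0.992 (n=38)
H_children = (27/65)·0.9183 + (38/65)·0.992 = 0.9614
IG = 0.9957 - 0.9614 = 0.0343

0.0343


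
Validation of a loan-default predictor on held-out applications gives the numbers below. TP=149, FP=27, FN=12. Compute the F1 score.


Precision = 149/176 = 0.8466
Recall = 149/161 = 0.9255
F1 = 2·P·R/(P+R) = 2·TP/(2·TP+FP+FN) = 298/(298+27+12) = 298/337 = 0.8843

0.8843


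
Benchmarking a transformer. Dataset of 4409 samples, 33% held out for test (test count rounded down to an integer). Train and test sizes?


Test = ⌊4409·33/100⌋ = 1454
Train = 4409 - 1454 = 2955

Train: 2955, Test: 1454


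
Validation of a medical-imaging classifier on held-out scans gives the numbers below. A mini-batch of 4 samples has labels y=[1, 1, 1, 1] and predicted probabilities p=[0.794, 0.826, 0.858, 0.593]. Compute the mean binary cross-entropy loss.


L[0] = -ln(0.794) = 0.2307
L[1] = -ln(0.826) = 0.1912
L[2] = -ln(0.858) = 0.1532
L[3] = -ln(0.593) = 0.5226
mean = (0.2307 + 0.1912 + 0.1532 + 0.5226)/4 = 0.2744

0.2744


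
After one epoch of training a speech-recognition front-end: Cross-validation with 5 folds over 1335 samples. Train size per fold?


Fold size = 1335/5 = 267
Training per fold = 1335 - 267 = 1068

1068


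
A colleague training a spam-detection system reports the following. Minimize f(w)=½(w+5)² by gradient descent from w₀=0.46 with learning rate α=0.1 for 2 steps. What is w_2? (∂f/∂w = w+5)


step 1: grad = 0.46+5 = 5.46; w = 0.46 - 0.1·(5.46) = -0.086
step 2: grad = -0.086+5 = 4.914; w = -0.086 - 0.1·(4.914) = -0.5774

-0.5774


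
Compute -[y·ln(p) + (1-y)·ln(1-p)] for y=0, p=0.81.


BCE = -[y·ln(p) + (1-y)·ln(1-p)]
= -0 - 1·ln(1-0.81)
= -ln(0.19) = 1.6607

1.6607


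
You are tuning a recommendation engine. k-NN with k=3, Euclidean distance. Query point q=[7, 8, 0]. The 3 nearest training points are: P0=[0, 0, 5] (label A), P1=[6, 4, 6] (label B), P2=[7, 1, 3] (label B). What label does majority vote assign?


d(q,P0) = 11.7473  (label A)
d(q,P1) = 7.2801  (label B)
d(q,P2) = 7.6158  (label B)
Votes: A=1, B=2
Majority → B

B


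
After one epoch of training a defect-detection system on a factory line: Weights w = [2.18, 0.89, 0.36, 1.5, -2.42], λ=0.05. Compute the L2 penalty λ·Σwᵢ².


‖w‖₂² = (2.18)² + (0.89)² + (0.36)² + (1.5)² + (-2.42)²
     = 4.7524 + 0.7921 + 0.1296 + 2.25 + 5.8564
     = 13.7805
λ·‖w‖₂² = 0.05·13.7805 = 0.689025

0.689025


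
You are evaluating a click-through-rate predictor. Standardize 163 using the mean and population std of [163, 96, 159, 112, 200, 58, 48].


μ = 119.4286, σ = 52.6928
z = (163 - 119.4286)/52.6928 = 0.8269

0.8269


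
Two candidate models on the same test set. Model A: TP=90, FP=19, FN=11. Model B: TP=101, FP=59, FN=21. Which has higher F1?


Model A: P=90/109=0.8257, R=90/101=0.8911, F1=2PR/(P+R)=2TP/(2TP+FP+FN)=180/210=0.8571
Model B: P=101/160=0.6312, R=101/122=0.8279, F1=2PR/(P+R)=2TP/(2TP+FP+FN)=202/282=0.7163
0.8571 > 0.7163 → Model A

Model A


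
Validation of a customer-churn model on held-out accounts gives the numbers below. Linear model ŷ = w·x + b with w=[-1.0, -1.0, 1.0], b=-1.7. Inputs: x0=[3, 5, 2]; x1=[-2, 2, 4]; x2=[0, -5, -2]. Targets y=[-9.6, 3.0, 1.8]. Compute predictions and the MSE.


ŷ0 = (-1.0)·(3) + (-1.0)·(5) + (1.0)·(2) - 1.7 = -7.7
ŷ1 = (-1.0)·(-2) + (-1.0)·(2) + (1.0)·(4) - 1.7 = 2.3
ŷ2 = (-1.0)·(0) + (-1.0)·(-5) + (1.0)·(-2) - 1.7 = 1.3
errors² = [3.61, 0.49, 0.25]
MSE = 4.3500/3 = 1.45

1.45


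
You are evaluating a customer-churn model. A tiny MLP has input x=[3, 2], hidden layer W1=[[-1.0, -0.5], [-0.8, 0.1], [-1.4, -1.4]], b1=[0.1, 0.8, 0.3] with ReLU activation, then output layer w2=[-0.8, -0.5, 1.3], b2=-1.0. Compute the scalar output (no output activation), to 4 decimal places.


z1[0] = (-1.0)·(3) + (-0.5)·(2) + 0.1 = -3.9
z1[1] = (-0.8)·(3) + (0.1)·(2) + 0.8 = -1.4
z1[2] = (-1.4)·(3) + (-1.4)·(2) + 0.3 = -6.7
h = ReLU(z1) = [0.0, 0.0, 0.0]
output = (-0.8)·(0.0) + (-0.5)·(0.0) + (1.3)·(0.0) - 1.0 = -1.0

-1.0


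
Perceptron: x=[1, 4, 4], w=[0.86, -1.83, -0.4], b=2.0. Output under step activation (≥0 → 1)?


z = (1)·(0.86) + (4)·(-1.83) + (4)·(-0.4) + 2.0
  = -6.06
step(z) = 0 (z<0)

0


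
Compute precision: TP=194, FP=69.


Precision = TP/(TP+FP)
= 194/(194+69)
= 194/263 = 73.76%

73.76%


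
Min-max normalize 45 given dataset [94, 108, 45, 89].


min=45, max=108
(45-45)/(108-45) = 0/63 = 0.0

0.0


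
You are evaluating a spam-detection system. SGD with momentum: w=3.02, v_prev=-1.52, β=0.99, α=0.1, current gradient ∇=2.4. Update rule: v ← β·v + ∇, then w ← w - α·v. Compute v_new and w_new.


v_new = 0.99·-1.52 + 2.4 = -1.5048 + 2.4 = 0.8952
w_new = 3.02 - 0.1·0.8952 = 3.02 - 0.08952 = 2.93048

v_new=0.8952, w_new=2.93048


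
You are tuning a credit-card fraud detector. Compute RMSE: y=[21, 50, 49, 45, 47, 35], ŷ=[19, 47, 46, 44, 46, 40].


MSE = 49/6 = 8.1667
RMSE = √(49/6) = 2.8577

2.8577


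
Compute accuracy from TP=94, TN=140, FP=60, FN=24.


Accuracy = (TP+TN)/(TP+TN+FP+FN)
= (94+140)/(318)
= 234/318 = 73.58%

73.58%


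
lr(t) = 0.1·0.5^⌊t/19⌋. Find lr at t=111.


n_drops = ⌊111/19⌋ = 5
lr = 0.1·0.5^5 = 0.1·0.03125 = 0.003125

0.003125


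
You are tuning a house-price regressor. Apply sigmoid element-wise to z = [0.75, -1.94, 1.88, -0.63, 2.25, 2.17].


σ(0.75) = 1/(1+e^-0.75) = 0.6792
σ(-1.94) = 1/(1+e^1.94) = 0.1256
σ(1.88) = 1/(1+e^-1.88) = 0.8676
σ(-0.63) = 1/(1+e^0.63) = 0.3475
σ(2.25) = 1/(1+e^-2.25) = 0.9047
σ(2.17) = 1/(1+e^-2.17) = 0.8975
result = [0.6792, 0.1256, 0.8676, 0.3475, 0.9047, 0.8975]

[0.6792, 0.1256, 0.8676, 0.3475, 0.9047, 0.8975]


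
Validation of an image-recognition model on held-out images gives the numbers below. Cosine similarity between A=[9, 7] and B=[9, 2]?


A·B = 9·9 + 7·2 = 95
‖A‖ = √130 = 11.4018, ‖B‖ = √85 = 9.2195
cos = 95/(√130·√85) = 95/√11050 = 0.9037

0.9037


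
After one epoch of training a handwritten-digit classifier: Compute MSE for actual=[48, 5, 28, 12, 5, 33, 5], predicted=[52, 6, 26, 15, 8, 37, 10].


Squared errors: (48-52)²=16, (5-6)²=1, (28-26)²=4, (12-15)²=9, (5-8)²=9, (33-37)²=16, (5-10)²=25
Sum = 80
MSE = 80/7 = 80/7

80/7


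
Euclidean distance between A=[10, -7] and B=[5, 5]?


d = √((10-5)² + (-7-5)²)
  = √(25 + 144)
  = √169 = 13.0

13.0


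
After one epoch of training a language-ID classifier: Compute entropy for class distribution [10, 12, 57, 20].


Probabilities: [10/99, 12/99, 57/99, 20/99] ≈ [0.101, 0.1212, 0.5758, 0.202]
H = -((10/99)·log₂(10/99) + (12/99)·log₂(12/99) + (57/99)·log₂(57/99) + (20/99)·log₂(20/99))
  = 1.6278 bits

1.6278 bits


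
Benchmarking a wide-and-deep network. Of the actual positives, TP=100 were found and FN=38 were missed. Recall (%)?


Recall = TP/(TP+FN)
= 100/(100+38)
= 100/138 = 72.46%

72.46%


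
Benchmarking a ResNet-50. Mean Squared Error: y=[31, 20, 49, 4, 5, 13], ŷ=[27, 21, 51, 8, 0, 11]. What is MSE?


Squared errors: (31-27)²=16, (20-21)²=1, (49-51)²=4, (4-8)²=16, (5-0)²=25, (13-11)²=4
Sum = 66
MSE = 66/6 = 11

11


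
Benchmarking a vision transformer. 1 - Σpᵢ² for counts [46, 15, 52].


Probabilities: [46/113, 15/113, 52/113] ≈ [0.4071, 0.1327, 0.4602]
Σpᵢ² = (2116 + 225 + 2704)/113² = 5045/12769
Gini = 1 - Σpᵢ² = 1 - 5045/12769 = 0.6049

0.6049


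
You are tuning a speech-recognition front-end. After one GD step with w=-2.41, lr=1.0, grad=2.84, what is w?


w_new = w - α·∇
= -2.41 - 1.0·2.84
= -2.41 - 2.84
= -5.25

-5.25


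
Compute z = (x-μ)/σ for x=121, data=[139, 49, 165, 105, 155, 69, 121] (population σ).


μ = 114.7143, σ = 40.1487
z = (121 - 114.7143)/40.1487 = 0.1566

0.1566


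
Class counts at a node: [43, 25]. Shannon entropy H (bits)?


Probabilities: [43/68, 25/68] ≈ [0.6324, 0.3676]
H = -((43/68)·log₂(43/68) + (25/68)·log₂(25/68))
  = 0.9488 bits

0.9488 bits


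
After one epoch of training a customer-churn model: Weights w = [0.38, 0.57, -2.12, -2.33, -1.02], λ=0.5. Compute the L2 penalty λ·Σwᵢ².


‖w‖₂² = (0.38)² + (0.57)² + (-2.12)² + (-2.33)² + (-1.02)²
     = 0.1444 + 0.3249 + 4.4944 + 5.4289 + 1.0404
     = 11.433
λ·‖w‖₂² = 0.5·11.433 = 5.7165

5.7165


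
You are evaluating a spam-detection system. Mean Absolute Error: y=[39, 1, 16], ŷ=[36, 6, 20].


Absolute errors: |39-36|=3, |1-6|=5, |16-20|=4
Sum = 12
MAE = 12/3 = 4

4


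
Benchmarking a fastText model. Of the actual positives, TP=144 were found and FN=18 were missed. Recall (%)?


Recall = TP/(TP+FN)
= 144/(144+18)
= 144/162 = 88.89%

88.89%


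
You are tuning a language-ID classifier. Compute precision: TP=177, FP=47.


Precision = TP/(TP+FP)
= 177/(177+47)
= 177/224 = 79.02%

79.02%


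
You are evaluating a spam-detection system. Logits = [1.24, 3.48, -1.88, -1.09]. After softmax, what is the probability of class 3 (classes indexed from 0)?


Exponentials: e^1.24=3.4556, e^3.48=32.4597, e^-1.88=0.1526, e^-1.09=0.3362
Sum = 36.4041
Softmax = [0.0949, 0.8916, 0.0042, 0.0092]
p[3] = 0.3362/36.4041 = 0.0092

0.0092


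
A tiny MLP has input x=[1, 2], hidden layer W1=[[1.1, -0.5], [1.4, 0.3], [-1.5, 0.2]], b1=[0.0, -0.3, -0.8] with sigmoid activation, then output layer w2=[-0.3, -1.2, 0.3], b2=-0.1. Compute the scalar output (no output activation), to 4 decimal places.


z1[0] = (1.1)·(1) + (-0.5)·(2) + 0.0 = 0.1
z1[1] = (1.4)·(1) + (0.3)·(2) - 0.3 = 1.7
z1[2] = (-1.5)·(1) + (0.2)·(2) - 0.8 = -1.9
h = sigmoid(z1) = [0.525, 0.8455, 0.1301]
output = (-0.3)·(0.525) + (-1.2)·(0.8455) + (0.3)·(0.1301) - 0.1 = -1.2331

-1.2331


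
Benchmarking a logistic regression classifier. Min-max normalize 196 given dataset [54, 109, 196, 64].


min=54, max=196
(196-54)/(196-54) = 142/142 = 1.0

1.0


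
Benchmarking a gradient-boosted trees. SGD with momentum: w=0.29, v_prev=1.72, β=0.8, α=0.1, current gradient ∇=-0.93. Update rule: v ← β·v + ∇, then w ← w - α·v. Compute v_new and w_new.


v_new = 0.8·1.72 - 0.93 = 1.376 - 0.93 = 0.446
w_new = 0.29 - 0.1·0.446 = 0.29 - 0.0446 = 0.2454

v_new=0.446, w_new=0.2454


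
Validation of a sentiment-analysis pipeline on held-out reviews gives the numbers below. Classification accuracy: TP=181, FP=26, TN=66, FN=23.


Accuracy = (TP+TN)/(TP+TN+FP+FN)
= (181+66)/(296)
= 247/296 = 83.45%

83.45%


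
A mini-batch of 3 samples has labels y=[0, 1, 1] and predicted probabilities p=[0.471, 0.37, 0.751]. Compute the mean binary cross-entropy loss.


L[0] = -ln(1-0.471) = -ln(0.529) = 0.6368
L[1] = -ln(0.37) = 0.9943
L[2] = -ln(0.751) = 0.2863
mean = (0.6368 + 0.9943 + 0.2863)/3 = 0.6391

0.6391


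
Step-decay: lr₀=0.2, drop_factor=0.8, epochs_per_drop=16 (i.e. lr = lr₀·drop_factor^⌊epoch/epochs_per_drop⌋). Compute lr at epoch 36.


n_drops = ⌊36/16⌋ = 2
lr = 0.2·0.8^2 = 0.2·0.64 = 0.128

0.128


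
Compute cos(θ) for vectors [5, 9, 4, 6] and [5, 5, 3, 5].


A·B = 5·5 + 9·5 + 4·3 + 6·5 = 112
‖A‖ = √158 = 12.5698, ‖B‖ = √84 = 9.1652
cos = 112/(√158·√84) = 112/√13272 = 0.9722

0.9722


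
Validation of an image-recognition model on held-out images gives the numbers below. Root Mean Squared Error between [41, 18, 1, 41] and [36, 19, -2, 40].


MSE = 36/4 = 9
RMSE = √(36/4) = 3.0

3.0


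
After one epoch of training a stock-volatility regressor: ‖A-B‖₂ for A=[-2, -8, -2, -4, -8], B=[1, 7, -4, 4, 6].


d = √((-2-1)² + (-8-7)² + (-2+ 4)² + (-4-4)² + (-8-6)²)
  = √(9 + 225 + 4 + 64 + 196)
  = √498 = 22.3159

22.3159


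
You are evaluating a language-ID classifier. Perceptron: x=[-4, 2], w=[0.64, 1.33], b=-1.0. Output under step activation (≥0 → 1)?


z = (-4)·(0.64) + (2)·(1.33) - 1.0
  = -0.9
step(z) = 0 (z<0)

0


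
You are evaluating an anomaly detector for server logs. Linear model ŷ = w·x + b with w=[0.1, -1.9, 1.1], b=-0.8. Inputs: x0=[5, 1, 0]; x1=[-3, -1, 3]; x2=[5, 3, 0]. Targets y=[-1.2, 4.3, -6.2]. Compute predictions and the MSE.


ŷ0 = (0.1)·(5) + (-1.9)·(1) + (1.1)·(0) - 0.8 = -2.2
ŷ1 = (0.1)·(-3) + (-1.9)·(-1) + (1.1)·(3) - 0.8 = 4.1
ŷ2 = (0.1)·(5) + (-1.9)·(3) + (1.1)·(0) - 0.8 = -6.0
errors² = [1.0, 0.04, 0.04]
MSE = 1.0800/3 = 0.36

0.36


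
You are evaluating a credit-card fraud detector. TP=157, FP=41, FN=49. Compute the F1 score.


Precision = 157/198 = 0.7929
Recall = 157/206 = 0.7621
F1 = 2·P·R/(P+R) = 2·TP/(2·TP+FP+FN) = 314/(314+41+49) = 314/404 = 0.7772

0.7772


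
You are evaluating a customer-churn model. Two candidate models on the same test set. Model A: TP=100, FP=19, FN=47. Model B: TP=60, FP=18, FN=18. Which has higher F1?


Model A: P=100/119=0.8403, R=100/147=0.6803, F1=2PR/(P+R)=2TP/(2TP+FP+FN)=200/266=0.7519
Model B: P=60/78=0.7692, R=60/78=0.7692, F1=2PR/(P+R)=2TP/(2TP+FP+FN)=120/156=0.7692
0.7519 < 0.7692 → Model B

Model B


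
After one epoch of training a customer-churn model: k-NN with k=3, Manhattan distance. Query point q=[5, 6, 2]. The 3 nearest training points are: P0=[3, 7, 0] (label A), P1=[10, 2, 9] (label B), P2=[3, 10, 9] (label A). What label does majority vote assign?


d(q,P0) = 5  (label A)
d(q,P1) = 16  (label B)
d(q,P2) = 13  (label A)
Votes: A=2, B=1
Majority → A

A


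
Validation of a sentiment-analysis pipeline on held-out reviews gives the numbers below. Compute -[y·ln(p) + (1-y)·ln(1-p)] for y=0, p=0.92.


BCE = -[y·ln(p) + (1-y)·ln(1-p)]
= -0 - 1·ln(1-0.92)
= -ln(0.08) = 2.5257

2.5257


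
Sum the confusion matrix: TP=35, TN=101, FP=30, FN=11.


Total = TP + TN + FP + FN
= 35 + 101 + 30 + 11
= 177
(Predicted positive: 65, predicted negative: 112)

177


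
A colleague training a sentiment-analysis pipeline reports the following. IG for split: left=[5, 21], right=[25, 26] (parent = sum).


Parent = [30, 47], H_parent = 0.9645
H_left = 0.7063 (n=26), H_right = 0.9997 (n=51)
H_children = (26/77)·0.7063 + (51/77)·0.9997 = 0.9006
IG = 0.9645 - 0.9006 = 0.0639

0.0639


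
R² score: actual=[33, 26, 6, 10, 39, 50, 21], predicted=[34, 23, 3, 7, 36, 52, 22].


ȳ = 26.4286
SS_res = Σ(y-ŷ)² = 42
SS_tot = Σ(y-ȳ)² = 1473.71
R² = 1 - SS_res/SS_tot = 1 - 0.0285 = 0.9715

0.9715


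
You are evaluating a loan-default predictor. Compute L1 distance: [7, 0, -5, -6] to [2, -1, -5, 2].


d = |7-2| + |0+ 1| + |-5+ 5| + |-6-2|
  = 5 + 1 + 0 + 8
  = 14

14


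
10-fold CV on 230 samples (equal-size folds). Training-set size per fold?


Fold size = 230/10 = 23
Training per fold = 230 - 23 = 207

207


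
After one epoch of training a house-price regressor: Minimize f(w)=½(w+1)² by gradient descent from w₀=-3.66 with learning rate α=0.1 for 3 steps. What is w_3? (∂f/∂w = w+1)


step 1: grad = -3.66+1 = -2.66; w = -3.66 - 0.1·(-2.66) = -3.394
step 2: grad = -3.394+1 = -2.394; w = -3.394 - 0.1·(-2.394) = -3.1546
step 3: grad = -3.1546+1 = -2.1546; w = -3.1546 - 0.1·(-2.1546) = -2.93914

-2.93914


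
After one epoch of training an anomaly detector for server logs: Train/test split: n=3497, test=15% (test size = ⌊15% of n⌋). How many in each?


Test = ⌊3497·15/100⌋ = 524
Train = 3497 - 524 = 2973

Train: 2973, Test: 524


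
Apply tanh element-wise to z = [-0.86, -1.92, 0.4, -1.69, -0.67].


tanh(-0.86) = -0.6963
tanh(-1.92) = -0.9579
tanh(0.4) = 0.3799
tanh(-1.69) = -0.9341
tanh(-0.67) = -0.585
result = [-0.6963, -0.9579, 0.3799, -0.9341, -0.585]

[-0.6963, -0.9579, 0.3799, -0.9341, -0.585]


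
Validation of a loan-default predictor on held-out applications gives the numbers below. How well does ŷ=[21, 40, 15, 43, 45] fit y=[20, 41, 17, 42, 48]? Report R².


ȳ = 33.6
SS_res = Σ(y-ŷ)² = 16
SS_tot = Σ(y-ȳ)² = 793.2
R² = 1 - SS_res/SS_tot = 1 - 0.0202 = 0.9798

0.9798


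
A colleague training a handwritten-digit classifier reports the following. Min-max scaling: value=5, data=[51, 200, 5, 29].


min=5, max=200
(5-5)/(200-5) = 0/195 = 0.0

0.0


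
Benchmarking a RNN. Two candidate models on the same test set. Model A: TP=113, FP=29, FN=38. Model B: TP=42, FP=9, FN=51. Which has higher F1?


Model A: P=113/142=0.7958, R=113/151=0.7483, F1=2PR/(P+R)=2TP/(2TP+FP+FN)=226/293=0.7713
Model B: P=42/51=0.8235, R=42/93=0.4516, F1=2PR/(P+R)=2TP/(2TP+FP+FN)=84/144=0.5833
0.7713 > 0.5833 → Model A

Model A


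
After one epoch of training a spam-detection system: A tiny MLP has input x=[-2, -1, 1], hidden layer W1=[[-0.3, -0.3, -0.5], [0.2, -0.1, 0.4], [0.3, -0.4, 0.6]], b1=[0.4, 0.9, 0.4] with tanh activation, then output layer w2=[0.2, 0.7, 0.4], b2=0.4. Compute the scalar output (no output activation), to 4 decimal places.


z1[0] = (-0.3)·(-2) + (-0.3)·(-1) + (-0.5)·(1) + 0.4 = 0.8
z1[1] = (0.2)·(-2) + (-0.1)·(-1) + (0.4)·(1) + 0.9 = 1.0
z1[2] = (0.3)·(-2) + (-0.4)·(-1) + (0.6)·(1) + 0.4 = 0.8
h = tanh(z1) = [0.664, 0.7616, 0.664]
output = (0.2)·(0.664) + (0.7)·(0.7616) + (0.4)·(0.664) + 0.4 = 1.3315

1.3315


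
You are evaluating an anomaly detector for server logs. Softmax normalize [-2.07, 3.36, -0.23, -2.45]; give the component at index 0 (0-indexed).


Exponentials: e^-2.07=0.1262, e^3.36=28.7892, e^-0.23=0.7945, e^-2.45=0.0863
Sum = 29.7962
Softmax = [0.0042, 0.9662, 0.0267, 0.0029]
p[0] = 0.1262/29.7962 = 0.0042

0.0042


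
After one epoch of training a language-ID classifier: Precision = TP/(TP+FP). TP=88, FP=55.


Precision = TP/(TP+FP)
= 88/(88+55)
= 88/143 = 61.54%

61.54%


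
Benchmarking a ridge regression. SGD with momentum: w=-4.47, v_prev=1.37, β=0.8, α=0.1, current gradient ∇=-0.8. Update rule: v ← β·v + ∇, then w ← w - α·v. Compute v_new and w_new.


v_new = 0.8·1.37 - 0.8 = 1.096 - 0.8 = 0.296
w_new = -4.47 - 0.1·0.296 = -4.47 - 0.0296 = -4.4996

v_new=0.296, w_new=-4.4996


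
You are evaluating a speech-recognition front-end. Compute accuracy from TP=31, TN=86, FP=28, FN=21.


Accuracy = (TP+TN)/(TP+TN+FP+FN)
= (31+86)/(166)
= 117/166 = 70.48%

70.48%


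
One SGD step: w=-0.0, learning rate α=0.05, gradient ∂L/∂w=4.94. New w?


w_new = w - α·∇
= -0.0 - 0.05·4.94
= -0.0 - 0.247
= -0.247

-0.247


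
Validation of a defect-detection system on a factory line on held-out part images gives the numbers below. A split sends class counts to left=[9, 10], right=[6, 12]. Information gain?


Parent = [15, 22], H_parent = 0.974
H_left = 0.998 (n=19), H_right = 0.9183 (n=18)
H_children = (19/37)·0.998 + (18/37)·0.9183 = 0.9592
IG = 0.974 - 0.9592 = 0.0148

0.0148


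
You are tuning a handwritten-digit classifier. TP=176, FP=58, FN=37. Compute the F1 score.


Precision = 176/234 = 0.7521
Recall = 176/213 = 0.8263
F1 = 2·P·R/(P+R) = 2·TP/(2·TP+FP+FN) = 352/(352+58+37) = 352/447 = 0.7875

0.7875


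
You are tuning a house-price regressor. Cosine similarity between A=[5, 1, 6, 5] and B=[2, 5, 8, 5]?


A·B = 5·2 + 1·5 + 6·8 + 5·5 = 88
‖A‖ = √87 = 9.3274, ‖B‖ = √118 = 10.8628
cos = 88/(√87·√118) = 88/√10266 = 0.8685

0.8685


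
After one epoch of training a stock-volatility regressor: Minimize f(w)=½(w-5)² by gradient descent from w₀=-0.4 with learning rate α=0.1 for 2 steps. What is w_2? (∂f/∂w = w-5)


step 1: grad = -0.4-5 = -5.4; w = -0.4 - 0.1·(-5.4) = 0.14
step 2: grad = 0.14-5 = -4.86; w = 0.14 - 0.1·(-4.86) = 0.626

0.626


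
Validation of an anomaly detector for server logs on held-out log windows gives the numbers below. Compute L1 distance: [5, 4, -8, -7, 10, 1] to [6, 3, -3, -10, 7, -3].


d = |5-6| + |4-3| + |-8+ 3| + |-7+ 10| + |10-7| + |1+ 3|
  = 1 + 1 + 5 + 3 + 3 + 4
  = 17

17


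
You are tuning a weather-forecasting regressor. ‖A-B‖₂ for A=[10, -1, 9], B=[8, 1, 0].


d = √((10-8)² + (-1-1)² + (9-0)²)
  = √(4 + 4 + 81)
  = √89 = 9.434

9.434


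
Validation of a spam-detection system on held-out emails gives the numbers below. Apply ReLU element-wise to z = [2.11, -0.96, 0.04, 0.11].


ReLU(2.11) = max(0, 2.11) = 2.11
ReLU(-0.96) = max(0, -0.96) = 0.0
ReLU(0.04) = max(0, 0.04) = 0.04
ReLU(0.11) = max(0, 0.11) = 0.11
result = [2.11, 0.0, 0.04, 0.11]

[2.11, 0.0, 0.04, 0.11]


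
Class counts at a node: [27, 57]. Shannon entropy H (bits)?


Probabilities: [27/84, 57/84] ≈ [0.3214, 0.6786]
H = -((27/84)·log₂(27/84) + (57/84)·log₂(57/84))
  = 0.9059 bits

0.9059 bits


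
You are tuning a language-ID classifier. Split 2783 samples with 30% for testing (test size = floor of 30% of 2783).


Test = ⌊2783·30/100⌋ = 834
Train = 2783 - 834 = 1949

Train: 1949, Test: 834


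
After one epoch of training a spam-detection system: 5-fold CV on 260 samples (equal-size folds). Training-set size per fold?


Fold size = 260/5 = 52
Training per fold = 260 - 52 = 208

208


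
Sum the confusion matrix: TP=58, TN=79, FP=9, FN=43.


Total = TP + TN + FP + FN
= 58 + 79 + 9 + 43
= 189
(Predicted positive: 67, predicted negative: 122)

189


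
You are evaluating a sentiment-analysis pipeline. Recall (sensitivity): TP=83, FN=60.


Recall = TP/(TP+FN)
= 83/(83+60)
= 83/143 = 58.04%

58.04%


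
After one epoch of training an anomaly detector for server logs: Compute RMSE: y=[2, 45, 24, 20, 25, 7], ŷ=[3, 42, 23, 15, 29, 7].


MSE = 52/6 = 8.6667
RMSE = √(52/6) = 2.9439

2.9439


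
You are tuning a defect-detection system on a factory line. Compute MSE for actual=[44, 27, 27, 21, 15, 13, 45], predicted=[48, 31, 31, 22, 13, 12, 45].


Squared errors: (44-48)²=16, (27-31)²=16, (27-31)²=16, (21-22)²=1, (15-13)²=4, (13-12)²=1, (45-45)²=0
Sum = 54
MSE = 54/7 = 54/7

54/7


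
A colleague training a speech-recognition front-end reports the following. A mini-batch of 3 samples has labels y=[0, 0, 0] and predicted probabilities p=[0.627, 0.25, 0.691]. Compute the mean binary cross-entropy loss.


L[0] = -ln(1-0.627) = -ln(0.373) = 0.9862
L[1] = -ln(1-0.25) = -ln(0.75) = 0.2877
L[2] = -ln(1-0.691) = -ln(0.309) = 1.1744
mean = (0.9862 + 0.2877 + 1.1744)/3 = 0.8161

0.8161


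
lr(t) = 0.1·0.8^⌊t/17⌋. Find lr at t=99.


n_drops = ⌊99/17⌋ = 5
lr = 0.1·0.8^5 = 0.1·0.32768 = 0.032768

0.032768


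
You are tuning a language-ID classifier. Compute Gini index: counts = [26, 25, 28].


Probabilities: [26/79, 25/79, 28/79] ≈ [0.3291, 0.3165, 0.3544]
Σpᵢ² = (676 + 625 + 784)/79² = 2085/6241
Gini = 1 - Σpᵢ² = 1 - 2085/6241 = 0.6659

0.6659


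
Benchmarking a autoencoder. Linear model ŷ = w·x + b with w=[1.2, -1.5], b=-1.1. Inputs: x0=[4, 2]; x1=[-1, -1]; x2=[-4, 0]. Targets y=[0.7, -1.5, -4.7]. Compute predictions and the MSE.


ŷ0 = (1.2)·(4) + (-1.5)·(2) - 1.1 = 0.7
ŷ1 = (1.2)·(-1) + (-1.5)·(-1) - 1.1 = -0.8
ŷ2 = (1.2)·(-4) + (-1.5)·(0) - 1.1 = -5.9
errors² = [0.0, 0.49, 1.44]
MSE = 1.9300/3 = 0.6433

0.6433


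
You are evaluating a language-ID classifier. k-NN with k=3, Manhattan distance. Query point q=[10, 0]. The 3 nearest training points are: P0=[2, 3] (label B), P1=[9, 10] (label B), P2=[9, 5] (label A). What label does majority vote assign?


d(q,P0) = 11  (label B)
d(q,P1) = 11  (label B)
d(q,P2) = 6  (label A)
Votes: A=1, B=2
Majority → B

B


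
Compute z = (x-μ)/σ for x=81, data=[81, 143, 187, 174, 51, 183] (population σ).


μ = 136.5, σ = 52.5222
z = (81 - 136.5)/52.5222 = -1.0567

-1.0567


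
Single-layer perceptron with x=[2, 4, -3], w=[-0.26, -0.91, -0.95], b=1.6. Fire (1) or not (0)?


z = (2)·(-0.26) + (4)·(-0.91) + (-3)·(-0.95) + 1.6
  = 0.29
step(z) = 1 (z≥0)

1


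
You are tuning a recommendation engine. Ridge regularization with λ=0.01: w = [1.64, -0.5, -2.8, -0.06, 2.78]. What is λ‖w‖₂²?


‖w‖₂² = (1.64)² + (-0.5)² + (-2.8)² + (-0.06)² + (2.78)²
     = 2.6896 + 0.25 + 7.84 + 0.0036 + 7.7284
     = 18.5116
λ·‖w‖₂² = 0.01·18.5116 = 0.185116

0.185116


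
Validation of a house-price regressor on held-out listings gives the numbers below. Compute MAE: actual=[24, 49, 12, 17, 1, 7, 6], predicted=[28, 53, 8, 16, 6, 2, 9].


Absolute errors: |24-28|=4, |49-53|=4, |12-8|=4, |17-16|=1, |1-6|=5, |7-2|=5, |6-9|=3
Sum = 26
MAE = 26/7 = 26/7

26/7


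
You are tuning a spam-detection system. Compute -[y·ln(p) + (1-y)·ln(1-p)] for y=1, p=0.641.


BCE = -[y·ln(p) + (1-y)·ln(1-p)]
= -1·ln(0.641) - 0
= -ln(0.641) = 0.4447

0.4447


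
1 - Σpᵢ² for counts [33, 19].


Probabilities: [33/52, 19/52] ≈ [0.6346, 0.3654]
Σpᵢ² = (1089 + 361)/52² = 1450/2704
Gini = 1 - Σpᵢ² = 1 - 1450/2704 = 0.4638

0.4638


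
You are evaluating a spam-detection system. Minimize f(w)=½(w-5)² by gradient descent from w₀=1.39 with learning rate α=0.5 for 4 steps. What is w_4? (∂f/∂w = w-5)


step 1: grad = 1.39-5 = -3.61; w = 1.39 - 0.5·(-3.61) = 3.195
step 2: grad = 3.195-5 = -1.805; w = 3.195 - 0.5·(-1.805) = 4.0975
step 3: grad = 4.0975-5 = -0.9025; w = 4.0975 - 0.5·(-0.9025) = 4.54875
step 4: grad = 4.54875-5 = -0.45125; w = 4.54875 - 0.5·(-0.45125) = 4.774375

4.774375


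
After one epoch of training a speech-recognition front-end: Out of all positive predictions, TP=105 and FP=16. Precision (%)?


Precision = TP/(TP+FP)
= 105/(105+16)
= 105/121 = 86.78%

86.78%


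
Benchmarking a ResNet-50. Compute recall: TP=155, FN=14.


Recall = TP/(TP+FN)
= 155/(155+14)
= 155/169 = 91.72%

91.72%


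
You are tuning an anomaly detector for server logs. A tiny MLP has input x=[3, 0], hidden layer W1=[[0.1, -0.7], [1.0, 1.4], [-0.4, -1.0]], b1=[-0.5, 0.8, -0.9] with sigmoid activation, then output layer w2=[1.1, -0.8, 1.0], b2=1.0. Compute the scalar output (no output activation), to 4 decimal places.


z1[0] = (0.1)·(3) + (-0.7)·(0) - 0.5 = -0.2
z1[1] = (1.0)·(3) + (1.4)·(0) + 0.8 = 3.8
z1[2] = (-0.4)·(3) + (-1.0)·(0) - 0.9 = -2.1
h = sigmoid(z1) = [0.4502, 0.9781, 0.1091]
output = (1.1)·(0.4502) + (-0.8)·(0.9781) + (1.0)·(0.1091) + 1.0 = 0.8218

0.8218


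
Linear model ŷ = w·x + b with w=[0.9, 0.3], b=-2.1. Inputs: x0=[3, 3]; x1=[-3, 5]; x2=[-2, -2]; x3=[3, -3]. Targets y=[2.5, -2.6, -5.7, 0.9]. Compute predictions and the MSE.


ŷ0 = (0.9)·(3) + (0.3)·(3) - 2.1 = 1.5
ŷ1 = (0.9)·(-3) + (0.3)·(5) - 2.1 = -3.3
ŷ2 = (0.9)·(-2) + (0.3)·(-2) - 2.1 = -4.5
ŷ3 = (0.9)·(3) + (0.3)·(-3) - 2.1 = -0.3
errors² = [1.0, 0.49, 1.44, 1.44]
MSE = 4.3700/4 = 1.0925

1.0925


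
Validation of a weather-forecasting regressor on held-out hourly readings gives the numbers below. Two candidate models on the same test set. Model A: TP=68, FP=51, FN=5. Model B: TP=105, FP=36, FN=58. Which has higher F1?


Model A: P=68/119=0.5714, R=68/73=0.9315, F1=2PR/(P+R)=2TP/(2TP+FP+FN)=136/192=0.7083
Model B: P=105/141=0.7447, R=105/163=0.6442, F1=2PR/(P+R)=2TP/(2TP+FP+FN)=210/304=0.6908
0.7083 > 0.6908 → Model A

Model A


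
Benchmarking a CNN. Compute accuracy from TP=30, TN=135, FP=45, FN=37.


Accuracy = (TP+TN)/(TP+TN+FP+FN)
= (30+135)/(247)
= 165/247 = 66.8%

66.8%


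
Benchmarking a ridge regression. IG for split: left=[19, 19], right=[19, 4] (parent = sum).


Parent = [38, 23], H_parent = 0.9559
H_left = 1 (n=38), H_right = 0.6666 (n=23)
H_children = (38/61)·1 + (23/61)·0.6666 = 0.8743
IG = 0.9559 - 0.8743 = 0.0816

0.0816


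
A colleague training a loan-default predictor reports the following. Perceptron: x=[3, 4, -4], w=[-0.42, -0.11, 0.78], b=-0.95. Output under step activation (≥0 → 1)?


z = (3)·(-0.42) + (4)·(-0.11) + (-4)·(0.78) - 0.95
  = -5.77
step(z) = 0 (z<0)

0


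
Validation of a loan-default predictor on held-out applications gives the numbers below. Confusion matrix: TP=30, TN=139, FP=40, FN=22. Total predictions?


Total = TP + TN + FP + FN
= 30 + 139 + 40 + 22
= 231
(Predicted positive: 70, predicted negative: 161)

231


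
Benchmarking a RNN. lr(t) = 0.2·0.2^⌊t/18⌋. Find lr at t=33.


n_drops = ⌊33/18⌋ = 1
lr = 0.2·0.2^1 = 0.2·0.2 = 0.04

0.04


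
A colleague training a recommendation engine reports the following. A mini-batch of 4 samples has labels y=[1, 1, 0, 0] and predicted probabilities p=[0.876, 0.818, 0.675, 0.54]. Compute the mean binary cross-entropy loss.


L[0] = -ln(0.876) = 0.1324
L[1] = -ln(0.818) = 0.2009
L[2] = -ln(1-0.675) = -ln(0.325) = 1.1239
L[3] = -ln(1-0.54) = -ln(0.46) = 0.7765
mean = (0.1324 + 0.2009 + 1.1239 + 0.7765)/4 = 0.5584

0.5584


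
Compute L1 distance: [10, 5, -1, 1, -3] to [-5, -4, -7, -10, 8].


d = |10+ 5| + |5+ 4| + |-1+ 7| + |1+ 10| + |-3-8|
  = 15 + 9 + 6 + 11 + 11
  = 52

52


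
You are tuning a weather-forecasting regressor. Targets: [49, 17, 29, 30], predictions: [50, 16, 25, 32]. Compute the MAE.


Absolute errors: |49-50|=1, |17-16|=1, |29-25|=4, |30-32|=2
Sum = 8
MAE = 8/4 = 2

2


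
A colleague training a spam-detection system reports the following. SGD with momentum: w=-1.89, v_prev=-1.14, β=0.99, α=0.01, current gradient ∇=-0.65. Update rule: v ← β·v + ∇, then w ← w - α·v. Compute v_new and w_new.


v_new = 0.99·-1.14 - 0.65 = -1.1286 - 0.65 = -1.7786
w_new = -1.89 - 0.01·-1.7786 = -1.89 + 0.017786 = -1.872214

v_new=-1.7786, w_new=-1.872214
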